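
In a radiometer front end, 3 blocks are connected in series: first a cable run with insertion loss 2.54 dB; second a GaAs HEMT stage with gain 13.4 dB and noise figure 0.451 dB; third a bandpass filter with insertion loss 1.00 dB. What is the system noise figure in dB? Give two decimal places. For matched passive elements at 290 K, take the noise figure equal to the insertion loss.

Convert to linear (a loss of L dB is a gain of −L dB): F_i = 10^(NF_i/10), G_i = 10^(G_i,dB/10)
  Stage 1: F_1 = 10^(2.54/10) = 1.795, G_1 = 10^(−2.54/10) = 0.5572
  Stage 2: F_2 = 10^(0.451/10) = 1.109, G_2 = 10^(13.4/10) = 21.88
  Stage 3: F_3 = 10^(1.00/10) = 1.259, G_3 = 10^(−1.00/10) = 0.7943
Friis cascade:
  F = 1.795 + (1.109 − 1)/0.5572 + (1.259 − 1)/12.19 = 2.012
NF = 10 log₁₀(2.012) = 3.04 dB

3.04 dB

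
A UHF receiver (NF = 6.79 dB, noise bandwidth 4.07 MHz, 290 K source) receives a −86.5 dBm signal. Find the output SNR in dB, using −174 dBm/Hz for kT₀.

14.6 dB

Noise floor: N = −174 + 10 log₁₀(B) + NF
10 log₁₀(4.07×10⁶) = 66.1 dB
N = −174 + 66.1 + 6.79 = −101.11 dBm
SNR = P_sig − N = −86.5 − (−101.11) = 14.61 dB → 14.6 dB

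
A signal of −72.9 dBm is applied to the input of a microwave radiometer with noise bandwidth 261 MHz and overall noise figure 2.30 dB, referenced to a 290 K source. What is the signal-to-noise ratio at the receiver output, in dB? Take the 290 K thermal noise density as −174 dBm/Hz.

Noise floor: N = −174 + 10 log₁₀(B) + NF
10 log₁₀(2.61×10⁸) = 84.17 dB
N = −174 + 84.17 + 2.30 = −87.53 dBm
SNR = P_sig − N = −72.9 − (−87.53) = 14.63 dB → 14.6 dB

14.6 dB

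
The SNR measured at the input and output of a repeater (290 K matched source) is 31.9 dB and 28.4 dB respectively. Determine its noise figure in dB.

NF (dB) = SNR_in(dB) − SNR_out(dB) when the source is at T₀
NF = 31.9 − 28.4 = 3.5 dB

3.5 dB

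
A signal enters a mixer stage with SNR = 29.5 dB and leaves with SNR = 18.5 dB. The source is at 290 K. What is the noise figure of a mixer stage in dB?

11.0 dB

NF (dB) = SNR_in(dB) − SNR_out(dB) when the source is at T₀
NF = 29.5 − 18.5 = 11.0 dB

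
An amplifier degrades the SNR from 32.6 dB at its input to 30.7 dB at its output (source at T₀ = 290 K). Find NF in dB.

NF (dB) = SNR_in(dB) − SNR_out(dB) when the source is at T₀
NF = 32.6 − 30.7 = 1.9 dB

1.9 dB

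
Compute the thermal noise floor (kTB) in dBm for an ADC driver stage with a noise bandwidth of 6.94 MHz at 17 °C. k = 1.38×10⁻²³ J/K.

T = 17 °C + 273.15 = 290.15 K
P_n = kTB = 1.38×10⁻²³ × 290.15 × 6.94×10⁶ = 2.78×10⁻¹⁴ W
In dBm: 10 log₁₀(2.78×10⁻¹⁴ / 10⁻³) = −105.6 dBm

−105.6 dBm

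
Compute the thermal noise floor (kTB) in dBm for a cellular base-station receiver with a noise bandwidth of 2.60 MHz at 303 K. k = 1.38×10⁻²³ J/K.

−109.6 dBm

P_n = kTB = 1.38×10⁻²³ × 303 × 2.60×10⁶ = 1.09×10⁻¹⁴ W
In dBm: 10 log₁₀(1.09×10⁻¹⁴ / 10⁻³) = −109.6 dBm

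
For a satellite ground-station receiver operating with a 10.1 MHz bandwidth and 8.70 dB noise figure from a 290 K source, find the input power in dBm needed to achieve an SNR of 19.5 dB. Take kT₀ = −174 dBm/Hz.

−75.8 dBm

Sensitivity = −174 + 10 log₁₀(B) + NF + SNR_min
= −174 + 70.04 + 8.70 + 19.5
= −75.76 dBm → −75.8 dBm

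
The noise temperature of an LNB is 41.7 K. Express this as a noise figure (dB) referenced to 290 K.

0.583 dB

F = 1 + T_e/T₀ = 1 + 41.7/290 = 1.14379
NF = 10 log₁₀(1.14379) = 0.583 dB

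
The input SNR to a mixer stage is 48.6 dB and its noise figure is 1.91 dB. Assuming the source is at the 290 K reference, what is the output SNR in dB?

46.69 dB

By definition F = SNR_in/SNR_out, so in dB: SNR_out = SNR_in − NF
SNR_out = 48.6 − 1.91 = 46.69 dB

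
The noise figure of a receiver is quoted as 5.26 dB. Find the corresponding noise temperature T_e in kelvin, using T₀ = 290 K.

F = 10^(5.26/10) = 3.35738
T_e = (F − 1)·T₀ = (3.35738 − 1) × 290 = 684 K

684 K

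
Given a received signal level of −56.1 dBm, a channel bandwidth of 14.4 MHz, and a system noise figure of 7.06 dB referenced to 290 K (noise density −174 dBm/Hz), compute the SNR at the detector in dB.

39.3 dB

Noise floor: N = −174 + 10 log₁₀(B) + NF
10 log₁₀(1.44×10⁷) = 71.58 dB
N = −174 + 71.58 + 7.06 = −95.36 dBm
SNR = P_sig − N = −56.1 − (−95.36) = 39.26 dB → 39.3 dB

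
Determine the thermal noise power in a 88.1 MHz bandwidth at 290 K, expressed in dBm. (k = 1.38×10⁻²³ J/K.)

−94.5 dBm

P_n = kTB = 1.38×10⁻²³ × 290 × 8.81×10⁷ = 3.53×10⁻¹³ W
In dBm: 10 log₁₀(3.53×10⁻¹³ / 10⁻³) = −94.5 dBm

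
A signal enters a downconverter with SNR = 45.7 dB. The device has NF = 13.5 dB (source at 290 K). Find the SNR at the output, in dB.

32.2 dB

By definition F = SNR_in/SNR_out, so in dB: SNR_out = SNR_in − NF
SNR_out = 45.7 − 13.5 = 32.2 dB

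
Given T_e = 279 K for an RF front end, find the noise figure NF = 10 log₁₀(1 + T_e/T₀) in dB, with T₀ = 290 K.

F = 1 + T_e/T₀ = 1 + 279/290 = 1.96207
NF = 10 log₁₀(1.96207) = 2.93 dB

2.93 dB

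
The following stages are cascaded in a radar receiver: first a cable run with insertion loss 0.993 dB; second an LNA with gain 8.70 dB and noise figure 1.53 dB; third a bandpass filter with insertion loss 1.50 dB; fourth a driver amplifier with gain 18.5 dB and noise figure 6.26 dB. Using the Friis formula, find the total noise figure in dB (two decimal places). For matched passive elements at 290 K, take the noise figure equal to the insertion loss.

4.20 dB

Convert to linear (a loss of L dB is a gain of −L dB): F_i = 10^(NF_i/10), G_i = 10^(G_i,dB/10)
  Stage 1: F_1 = 10^(0.993/10) = 1.257, G_1 = 10^(−0.993/10) = 0.7956
  Stage 2: F_2 = 10^(1.53/10) = 1.422, G_2 = 10^(8.70/10) = 7.413
  Stage 3: F_3 = 10^(1.50/10) = 1.413, G_3 = 10^(−1.50/10) = 0.7079
  Stage 4: F_4 = 10^(6.26/10) = 4.227, G_4 = 10^(18.5/10) = 70.79
Friis cascade:
  F = 1.257 + (1.422 − 1)/0.7956 + (1.413 − 1)/5.898 + (4.227 − 1)/4.175 = 2.630
NF = 10 log₁₀(2.630) = 4.20 dB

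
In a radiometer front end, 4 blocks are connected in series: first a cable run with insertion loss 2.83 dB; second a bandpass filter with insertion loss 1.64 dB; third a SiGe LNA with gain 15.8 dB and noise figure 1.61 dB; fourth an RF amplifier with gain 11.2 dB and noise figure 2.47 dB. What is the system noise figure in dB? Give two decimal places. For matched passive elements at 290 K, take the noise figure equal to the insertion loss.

Convert to linear (a loss of L dB is a gain of −L dB): F_i = 10^(NF_i/10), G_i = 10^(G_i,dB/10)
  Stage 1: F_1 = 10^(2.83/10) = 1.919, G_1 = 10^(−2.83/10) = 0.5212
  Stage 2: F_2 = 10^(1.64/10) = 1.459, G_2 = 10^(−1.64/10) = 0.6855
  Stage 3: F_3 = 10^(1.61/10) = 1.449, G_3 = 10^(15.8/10) = 38.02
  Stage 4: F_4 = 10^(2.47/10) = 1.766, G_4 = 10^(11.2/10) = 13.18
Friis cascade:
  F = 1.919 + (1.459 − 1)/0.5212 + (1.449 − 1)/0.3573 + (1.766 − 1)/13.58 = 4.111
NF = 10 log₁₀(4.111) = 6.14 dB

6.14 dB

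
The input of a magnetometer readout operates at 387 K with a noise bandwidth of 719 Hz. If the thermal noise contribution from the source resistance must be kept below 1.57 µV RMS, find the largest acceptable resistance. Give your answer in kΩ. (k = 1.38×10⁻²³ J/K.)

160 kΩ

Johnson–Nyquist: V_n = √(4kTRB) ⇒ R = V_n² / (4kTB)
4kTB = 4 × 1.38×10⁻²³ × 387 × 7.19×10² = 1.54×10⁻¹⁷
R = (1.57×10⁻⁶)² / 1.54×10⁻¹⁷ = 1.60×10⁵ Ω = 160 kΩ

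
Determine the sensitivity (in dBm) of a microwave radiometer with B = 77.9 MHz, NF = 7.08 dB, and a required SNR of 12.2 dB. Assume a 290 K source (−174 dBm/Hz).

−75.8 dBm

Sensitivity = −174 + 10 log₁₀(B) + NF + SNR_min
= −174 + 78.92 + 7.08 + 12.2
= −75.80 dBm → −75.8 dBm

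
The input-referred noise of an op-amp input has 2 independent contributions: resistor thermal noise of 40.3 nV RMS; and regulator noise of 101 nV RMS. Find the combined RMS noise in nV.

Uncorrelated sources add in power (mean-square): V_tot = √(ΣV_i²)
V_tot = √[(4.03×10⁻⁸)² + (1.01×10⁻⁷)²] = 1.09×10⁻⁷ V = 109 nV

109 nV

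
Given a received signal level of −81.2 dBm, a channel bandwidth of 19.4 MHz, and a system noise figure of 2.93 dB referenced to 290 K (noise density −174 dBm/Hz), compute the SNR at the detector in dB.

Noise floor: N = −174 + 10 log₁₀(B) + NF
10 log₁₀(1.94×10⁷) = 72.88 dB
N = −174 + 72.88 + 2.93 = −98.19 dBm
SNR = P_sig − N = −81.2 − (−98.19) = 16.99 dB → 17.0 dB

17.0 dB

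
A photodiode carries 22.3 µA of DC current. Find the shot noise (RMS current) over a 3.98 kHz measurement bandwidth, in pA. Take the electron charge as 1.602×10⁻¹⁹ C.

I_n = √(2qI·B)
2qI·B = 2 × 1.602×10⁻¹⁹ × 2.23×10⁻⁵ × 3.98×10³ = 2.84×10⁻²⁰ A²
I_n = √(2.84×10⁻²⁰) = 1.69×10⁻¹⁰ A = 169 pA

169 pA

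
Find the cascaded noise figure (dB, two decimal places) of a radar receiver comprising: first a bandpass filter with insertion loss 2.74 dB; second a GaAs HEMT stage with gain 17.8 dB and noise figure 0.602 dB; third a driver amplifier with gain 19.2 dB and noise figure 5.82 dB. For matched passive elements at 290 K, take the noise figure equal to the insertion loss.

3.52 dB

Convert to linear (a loss of L dB is a gain of −L dB): F_i = 10^(NF_i/10), G_i = 10^(G_i,dB/10)
  Stage 1: F_1 = 10^(2.74/10) = 1.879, G_1 = 10^(−2.74/10) = 0.5321
  Stage 2: F_2 = 10^(0.602/10) = 1.149, G_2 = 10^(17.8/10) = 60.26
  Stage 3: F_3 = 10^(5.82/10) = 3.819, G_3 = 10^(19.2/10) = 83.18
Friis cascade:
  F = 1.879 + (1.149 − 1)/0.5321 + (3.819 − 1)/32.06 = 2.247
NF = 10 log₁₀(2.247) = 3.52 dB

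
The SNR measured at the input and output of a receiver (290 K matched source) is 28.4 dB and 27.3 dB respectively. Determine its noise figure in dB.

1.1 dB

NF (dB) = SNR_in(dB) − SNR_out(dB) when the source is at T₀
NF = 28.4 − 27.3 = 1.1 dB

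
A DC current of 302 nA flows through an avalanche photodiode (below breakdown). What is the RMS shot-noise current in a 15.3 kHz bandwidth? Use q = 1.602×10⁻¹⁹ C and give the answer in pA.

38.5 pA

I_n = √(2qI·B)
2qI·B = 2 × 1.602×10⁻¹⁹ × 3.02×10⁻⁷ × 1.53×10⁴ = 1.48×10⁻²¹ A²
I_n = √(1.48×10⁻²¹) = 3.85×10⁻¹¹ A = 38.5 pA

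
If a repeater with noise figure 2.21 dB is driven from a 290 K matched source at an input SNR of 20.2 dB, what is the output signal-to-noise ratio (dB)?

17.99 dB

By definition F = SNR_in/SNR_out, so in dB: SNR_out = SNR_in − NF
SNR_out = 20.2 − 2.21 = 17.99 dB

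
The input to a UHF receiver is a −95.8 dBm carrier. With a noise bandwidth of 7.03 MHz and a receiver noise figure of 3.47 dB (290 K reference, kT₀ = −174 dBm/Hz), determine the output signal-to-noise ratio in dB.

Noise floor: N = −174 + 10 log₁₀(B) + NF
10 log₁₀(7.03×10⁶) = 68.47 dB
N = −174 + 68.47 + 3.47 = −102.06 dBm
SNR = P_sig − N = −95.8 − (−102.06) = 6.26 dB → 6.3 dB

6.3 dB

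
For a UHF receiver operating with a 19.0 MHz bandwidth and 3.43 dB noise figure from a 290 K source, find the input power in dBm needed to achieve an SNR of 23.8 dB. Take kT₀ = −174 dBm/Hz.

−74.0 dBm

Sensitivity = −174 + 10 log₁₀(B) + NF + SNR_min
= −174 + 72.79 + 3.43 + 23.8
= −73.98 dBm → −74.0 dBm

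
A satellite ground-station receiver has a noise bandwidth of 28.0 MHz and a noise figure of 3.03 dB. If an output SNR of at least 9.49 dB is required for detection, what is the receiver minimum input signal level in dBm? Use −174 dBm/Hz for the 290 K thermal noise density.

Sensitivity = −174 + 10 log₁₀(B) + NF + SNR_min
= −174 + 74.47 + 3.03 + 9.49
= −87.01 dBm → −87.0 dBm

−87.0 dBm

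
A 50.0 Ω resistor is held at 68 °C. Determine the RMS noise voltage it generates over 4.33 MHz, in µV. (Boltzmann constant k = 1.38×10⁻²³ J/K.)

T = 68 °C + 273.15 = 341.15 K
V_n = √(4kTRB)
4kTRB = 4 × 1.38×10⁻²³ × 341.15 × 5.00×10¹ × 4.33×10⁶ = 4.08×10⁻¹² V²
V_n = √(4.08×10⁻¹²) = 2.02×10⁻⁶ V = 2.02 µV

2.02 µV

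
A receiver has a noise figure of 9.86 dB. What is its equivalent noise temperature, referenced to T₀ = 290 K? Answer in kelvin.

F = 10^(9.86/10) = 9.68278
T_e = (F − 1)·T₀ = (9.68278 − 1) × 290 = 2518 K

2518 K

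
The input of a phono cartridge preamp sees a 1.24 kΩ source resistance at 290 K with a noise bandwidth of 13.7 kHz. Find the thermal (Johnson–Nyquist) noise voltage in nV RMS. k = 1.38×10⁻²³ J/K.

521 nV

V_n = √(4kTRB)
4kTRB = 4 × 1.38×10⁻²³ × 290 × 1.24×10³ × 1.37×10⁴ = 2.72×10⁻¹³ V²
V_n = √(2.72×10⁻¹³) = 5.21×10⁻⁷ V = 521 nV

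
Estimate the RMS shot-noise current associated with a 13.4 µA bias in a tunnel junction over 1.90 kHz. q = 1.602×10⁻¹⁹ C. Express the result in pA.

90.3 pA

I_n = √(2qI·B)
2qI·B = 2 × 1.602×10⁻¹⁹ × 1.34×10⁻⁵ × 1.90×10³ = 8.16×10⁻²¹ A²
I_n = √(8.16×10⁻²¹) = 9.03×10⁻¹¹ A = 90.3 pA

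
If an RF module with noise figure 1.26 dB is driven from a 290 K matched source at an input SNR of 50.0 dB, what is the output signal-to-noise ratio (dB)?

By definition F = SNR_in/SNR_out, so in dB: SNR_out = SNR_in − NF
SNR_out = 50.0 − 1.26 = 48.74 dB

48.74 dB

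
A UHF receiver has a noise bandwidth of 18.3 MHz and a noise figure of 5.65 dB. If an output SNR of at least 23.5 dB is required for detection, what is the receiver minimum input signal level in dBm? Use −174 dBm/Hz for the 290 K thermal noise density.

−72.2 dBm

Sensitivity = −174 + 10 log₁₀(B) + NF + SNR_min
= −174 + 72.62 + 5.65 + 23.5
= −72.23 dBm → −72.2 dBm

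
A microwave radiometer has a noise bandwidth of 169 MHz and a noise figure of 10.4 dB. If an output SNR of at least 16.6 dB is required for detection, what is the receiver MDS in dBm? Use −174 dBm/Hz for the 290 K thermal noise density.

Sensitivity = −174 + 10 log₁₀(B) + NF + SNR_min
= −174 + 82.28 + 10.4 + 16.6
= −64.72 dBm → −64.7 dBm

−64.7 dBm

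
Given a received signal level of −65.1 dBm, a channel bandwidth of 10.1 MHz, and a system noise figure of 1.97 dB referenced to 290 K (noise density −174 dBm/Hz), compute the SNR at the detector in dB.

36.9 dB

Noise floor: N = −174 + 10 log₁₀(B) + NF
10 log₁₀(1.01×10⁷) = 70.04 dB
N = −174 + 70.04 + 1.97 = −101.99 dBm
SNR = P_sig − N = −65.1 − (−101.99) = 36.89 dB → 36.9 dB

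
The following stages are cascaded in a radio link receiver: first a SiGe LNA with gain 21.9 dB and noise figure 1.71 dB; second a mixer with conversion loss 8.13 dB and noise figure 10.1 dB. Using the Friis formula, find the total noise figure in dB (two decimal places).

1.88 dB

Convert to linear (a loss of L dB is a gain of −L dB): F_i = 10^(NF_i/10), G_i = 10^(G_i,dB/10)
  Stage 1: F_1 = 10^(1.71/10) = 1.483, G_1 = 10^(21.9/10) = 154.9
  Stage 2: F_2 = 10^(10.1/10) = 10.23, G_2 = 10^(−8.13/10) = 0.1538
Friis cascade:
  F = 1.483 + (10.23 − 1)/154.9 = 1.542
NF = 10 log₁₀(1.542) = 1.88 dB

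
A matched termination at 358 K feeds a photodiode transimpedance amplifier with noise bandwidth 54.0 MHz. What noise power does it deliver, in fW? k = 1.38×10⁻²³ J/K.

267 fW

P_n = kTB = 1.38×10⁻²³ × 358 × 5.40×10⁷ = 2.67×10⁻¹³ W = 267 fW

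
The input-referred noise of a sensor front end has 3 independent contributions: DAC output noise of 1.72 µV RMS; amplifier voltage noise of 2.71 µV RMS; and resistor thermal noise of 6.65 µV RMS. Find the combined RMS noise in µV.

7.38 µV

Uncorrelated sources add in power (mean-square): V_tot = √(ΣV_i²)
V_tot = √[(1.72×10⁻⁶)² + (2.71×10⁻⁶)² + (6.65×10⁻⁶)²] = 7.38×10⁻⁶ V = 7.38 µV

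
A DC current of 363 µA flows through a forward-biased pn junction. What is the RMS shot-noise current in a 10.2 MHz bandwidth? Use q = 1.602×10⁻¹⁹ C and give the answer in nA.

34.4 nA

I_n = √(2qI·B)
2qI·B = 2 × 1.602×10⁻¹⁹ × 3.63×10⁻⁴ × 1.02×10⁷ = 1.19×10⁻¹⁵ A²
I_n = √(1.19×10⁻¹⁵) = 3.44×10⁻⁸ A = 34.4 nA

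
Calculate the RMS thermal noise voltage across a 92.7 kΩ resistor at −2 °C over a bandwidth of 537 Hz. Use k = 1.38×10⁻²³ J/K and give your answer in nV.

863 nV

T = −2 °C + 273.15 = 271.15 K
V_n = √(4kTRB)
4kTRB = 4 × 1.38×10⁻²³ × 271.15 × 9.27×10⁴ × 5.37×10² = 7.45×10⁻¹³ V²
V_n = √(7.45×10⁻¹³) = 8.63×10⁻⁷ V = 863 nV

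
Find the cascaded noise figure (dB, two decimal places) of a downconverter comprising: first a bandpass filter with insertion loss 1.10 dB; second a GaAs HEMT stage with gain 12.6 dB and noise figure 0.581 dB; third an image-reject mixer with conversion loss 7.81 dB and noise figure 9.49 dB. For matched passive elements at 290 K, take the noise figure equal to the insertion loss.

Convert to linear (a loss of L dB is a gain of −L dB): F_i = 10^(NF_i/10), G_i = 10^(G_i,dB/10)
  Stage 1: F_1 = 10^(1.10/10) = 1.288, G_1 = 10^(−1.10/10) = 0.7762
  Stage 2: F_2 = 10^(0.581/10) = 1.143, G_2 = 10^(12.6/10) = 18.20
  Stage 3: F_3 = 10^(9.49/10) = 8.892, G_3 = 10^(−7.81/10) = 0.1656
Friis cascade:
  F = 1.288 + (1.143 − 1)/0.7762 + (8.892 − 1)/14.13 = 2.031
NF = 10 log₁₀(2.031) = 3.08 dB

3.08 dB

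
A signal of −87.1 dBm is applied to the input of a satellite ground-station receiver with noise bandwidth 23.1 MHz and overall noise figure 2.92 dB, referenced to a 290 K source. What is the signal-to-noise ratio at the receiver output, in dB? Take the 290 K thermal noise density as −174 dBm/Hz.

Noise floor: N = −174 + 10 log₁₀(B) + NF
10 log₁₀(2.31×10⁷) = 73.64 dB
N = −174 + 73.64 + 2.92 = −97.44 dBm
SNR = P_sig − N = −87.1 − (−97.44) = 10.34 dB → 10.3 dB

10.3 dB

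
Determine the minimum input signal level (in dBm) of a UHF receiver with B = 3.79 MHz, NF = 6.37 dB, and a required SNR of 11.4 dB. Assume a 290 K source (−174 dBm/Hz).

−90.4 dBm

Sensitivity = −174 + 10 log₁₀(B) + NF + SNR_min
= −174 + 65.79 + 6.37 + 11.4
= −90.44 dBm → −90.4 dBm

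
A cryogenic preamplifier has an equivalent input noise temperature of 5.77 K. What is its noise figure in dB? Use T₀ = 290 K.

F = 1 + T_e/T₀ = 1 + 5.77/290 = 1.0199
NF = 10 log₁₀(1.0199) = 0.086 dB

0.086 dB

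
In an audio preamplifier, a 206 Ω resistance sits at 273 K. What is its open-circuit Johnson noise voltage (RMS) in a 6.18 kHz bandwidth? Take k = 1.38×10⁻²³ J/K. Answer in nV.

V_n = √(4kTRB)
4kTRB = 4 × 1.38×10⁻²³ × 273 × 2.06×10² × 6.18×10³ = 1.92×10⁻¹⁴ V²
V_n = √(1.92×10⁻¹⁴) = 1.39×10⁻⁷ V = 139 nV

139 nV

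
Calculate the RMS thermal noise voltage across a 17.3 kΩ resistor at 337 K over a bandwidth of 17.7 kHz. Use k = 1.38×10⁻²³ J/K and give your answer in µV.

2.39 µV

V_n = √(4kTRB)
4kTRB = 4 × 1.38×10⁻²³ × 337 × 1.73×10⁴ × 1.77×10⁴ = 5.70×10⁻¹² V²
V_n = √(5.70×10⁻¹²) = 2.39×10⁻⁶ V = 2.39 µV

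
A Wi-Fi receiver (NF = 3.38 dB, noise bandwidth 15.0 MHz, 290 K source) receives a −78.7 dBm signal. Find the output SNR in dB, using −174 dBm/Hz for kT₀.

20.2 dB

Noise floor: N = −174 + 10 log₁₀(B) + NF
10 log₁₀(1.50×10⁷) = 71.76 dB
N = −174 + 71.76 + 3.38 = −98.86 dBm
SNR = P_sig − N = −78.7 − (−98.86) = 20.16 dB → 20.2 dB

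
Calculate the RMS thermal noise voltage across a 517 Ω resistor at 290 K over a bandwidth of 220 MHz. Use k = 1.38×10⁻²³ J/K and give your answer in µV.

V_n = √(4kTRB)
4kTRB = 4 × 1.38×10⁻²³ × 290 × 5.17×10² × 2.20×10⁸ = 1.82×10⁻⁹ V²
V_n = √(1.82×10⁻⁹) = 4.27×10⁻⁵ V = 42.7 µV

42.7 µV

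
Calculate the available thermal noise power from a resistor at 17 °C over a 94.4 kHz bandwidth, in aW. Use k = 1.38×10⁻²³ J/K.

378 aW

T = 17 °C + 273.15 = 290.15 K
P_n = kTB = 1.38×10⁻²³ × 290.15 × 9.44×10⁴ = 3.78×10⁻¹⁶ W = 378 aW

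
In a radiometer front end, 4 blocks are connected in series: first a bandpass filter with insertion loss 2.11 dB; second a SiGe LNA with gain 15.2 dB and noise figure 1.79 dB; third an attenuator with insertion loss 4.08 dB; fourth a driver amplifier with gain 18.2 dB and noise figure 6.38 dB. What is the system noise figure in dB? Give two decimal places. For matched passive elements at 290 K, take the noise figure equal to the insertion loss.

Convert to linear (a loss of L dB is a gain of −L dB): F_i = 10^(NF_i/10), G_i = 10^(G_i,dB/10)
  Stage 1: F_1 = 10^(2.11/10) = 1.626, G_1 = 10^(−2.11/10) = 0.6152
  Stage 2: F_2 = 10^(1.79/10) = 1.510, G_2 = 10^(15.2/10) = 33.11
  Stage 3: F_3 = 10^(4.08/10) = 2.559, G_3 = 10^(−4.08/10) = 0.3908
  Stage 4: F_4 = 10^(6.38/10) = 4.345, G_4 = 10^(18.2/10) = 66.07
Friis cascade:
  F = 1.626 + (1.510 − 1)/0.6152 + (2.559 − 1)/20.37 + (4.345 − 1)/7.962 = 2.951
NF = 10 log₁₀(2.951) = 4.70 dB

4.70 dB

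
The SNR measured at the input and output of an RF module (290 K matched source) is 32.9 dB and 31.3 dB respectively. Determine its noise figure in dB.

1.6 dB

NF (dB) = SNR_in(dB) − SNR_out(dB) when the source is at T₀
NF = 32.9 − 31.3 = 1.6 dB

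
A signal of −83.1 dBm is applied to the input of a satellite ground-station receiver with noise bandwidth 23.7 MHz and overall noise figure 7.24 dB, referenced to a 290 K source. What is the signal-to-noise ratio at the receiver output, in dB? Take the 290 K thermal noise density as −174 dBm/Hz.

9.9 dB

Noise floor: N = −174 + 10 log₁₀(B) + NF
10 log₁₀(2.37×10⁷) = 73.75 dB
N = −174 + 73.75 + 7.24 = −93.01 dBm
SNR = P_sig − N = −83.1 − (−93.01) = 9.91 dB → 9.9 dB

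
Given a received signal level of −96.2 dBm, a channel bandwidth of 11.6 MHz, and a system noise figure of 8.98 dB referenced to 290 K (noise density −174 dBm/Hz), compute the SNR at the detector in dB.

−1.8 dB

Noise floor: N = −174 + 10 log₁₀(B) + NF
10 log₁₀(1.16×10⁷) = 70.64 dB
N = −174 + 70.64 + 8.98 = −94.38 dBm
SNR = P_sig − N = −96.2 − (−94.38) = −1.82 dB → −1.8 dB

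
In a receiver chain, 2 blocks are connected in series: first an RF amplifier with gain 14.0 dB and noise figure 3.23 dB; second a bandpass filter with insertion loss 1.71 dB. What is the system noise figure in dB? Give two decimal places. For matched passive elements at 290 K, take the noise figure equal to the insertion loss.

3.27 dB

Convert to linear (a loss of L dB is a gain of −L dB): F_i = 10^(NF_i/10), G_i = 10^(G_i,dB/10)
  Stage 1: F_1 = 10^(3.23/10) = 2.104, G_1 = 10^(14.0/10) = 25.12
  Stage 2: F_2 = 10^(1.71/10) = 1.483, G_2 = 10^(−1.71/10) = 0.6745
Friis cascade:
  F = 2.104 + (1.483 − 1)/25.12 = 2.123
NF = 10 log₁₀(2.123) = 3.27 dB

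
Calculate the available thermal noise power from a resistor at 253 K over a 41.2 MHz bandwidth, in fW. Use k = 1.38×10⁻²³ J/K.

P_n = kTB = 1.38×10⁻²³ × 253 × 4.12×10⁷ = 1.44×10⁻¹³ W = 144 fW

144 fW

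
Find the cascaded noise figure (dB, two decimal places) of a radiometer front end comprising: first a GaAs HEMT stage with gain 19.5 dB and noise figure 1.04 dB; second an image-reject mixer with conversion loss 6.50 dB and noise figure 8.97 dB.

Convert to linear (a loss of L dB is a gain of −L dB): F_i = 10^(NF_i/10), G_i = 10^(G_i,dB/10)
  Stage 1: F_1 = 10^(1.04/10) = 1.271, G_1 = 10^(19.5/10) = 89.13
  Stage 2: F_2 = 10^(8.97/10) = 7.889, G_2 = 10^(−6.50/10) = 0.2239
Friis cascade:
  F = 1.271 + (7.889 − 1)/89.13 = 1.348
NF = 10 log₁₀(1.348) = 1.30 dB

1.30 dB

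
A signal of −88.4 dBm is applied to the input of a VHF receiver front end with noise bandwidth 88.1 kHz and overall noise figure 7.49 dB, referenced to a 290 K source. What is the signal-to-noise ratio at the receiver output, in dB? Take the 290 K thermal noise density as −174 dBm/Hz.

Noise floor: N = −174 + 10 log₁₀(B) + NF
10 log₁₀(8.81×10⁴) = 49.45 dB
N = −174 + 49.45 + 7.49 = −117.06 dBm
SNR = P_sig − N = −88.4 − (−117.06) = 28.66 dB → 28.7 dB

28.7 dB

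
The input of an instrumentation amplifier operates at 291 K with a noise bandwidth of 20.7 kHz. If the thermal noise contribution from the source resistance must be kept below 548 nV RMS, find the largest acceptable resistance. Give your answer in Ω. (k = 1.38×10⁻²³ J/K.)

903 Ω

Johnson–Nyquist: V_n = √(4kTRB) ⇒ R = V_n² / (4kTB)
4kTB = 4 × 1.38×10⁻²³ × 291 × 2.07×10⁴ = 3.33×10⁻¹⁶
R = (5.48×10⁻⁷)² / 3.33×10⁻¹⁶ = 9.03×10² Ω = 903 Ω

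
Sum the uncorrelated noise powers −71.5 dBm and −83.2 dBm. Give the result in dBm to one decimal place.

Convert to linear, add, convert back:
P₁ = 7.08×10⁻¹¹ W, P₂ = 4.79×10⁻¹² W
P_tot = 7.56×10⁻¹¹ W → 10 log₁₀(P_tot / 10⁻³) = −71.2 dBm

−71.2 dBm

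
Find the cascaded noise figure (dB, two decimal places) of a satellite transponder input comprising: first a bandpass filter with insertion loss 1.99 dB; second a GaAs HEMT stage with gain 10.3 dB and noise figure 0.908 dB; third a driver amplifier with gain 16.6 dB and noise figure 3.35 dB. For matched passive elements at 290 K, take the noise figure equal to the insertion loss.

Convert to linear (a loss of L dB is a gain of −L dB): F_i = 10^(NF_i/10), G_i = 10^(G_i,dB/10)
  Stage 1: F_1 = 10^(1.99/10) = 1.581, G_1 = 10^(−1.99/10) = 0.6324
  Stage 2: F_2 = 10^(0.908/10) = 1.233, G_2 = 10^(10.3/10) = 10.72
  Stage 3: F_3 = 10^(3.35/10) = 2.163, G_3 = 10^(16.6/10) = 45.71
Friis cascade:
  F = 1.581 + (1.233 − 1)/0.6324 + (2.163 − 1)/6.776 = 2.121
NF = 10 log₁₀(2.121) = 3.26 dB

3.26 dB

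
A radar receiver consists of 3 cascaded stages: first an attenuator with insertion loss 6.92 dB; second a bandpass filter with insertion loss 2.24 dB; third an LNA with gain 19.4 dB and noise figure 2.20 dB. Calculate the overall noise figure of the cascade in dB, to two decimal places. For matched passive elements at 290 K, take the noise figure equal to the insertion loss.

11.36 dB

Convert to linear (a loss of L dB is a gain of −L dB): F_i = 10^(NF_i/10), G_i = 10^(G_i,dB/10)
  Stage 1: F_1 = 10^(6.92/10) = 4.920, G_1 = 10^(−6.92/10) = 0.2032
  Stage 2: F_2 = 10^(2.24/10) = 1.675, G_2 = 10^(−2.24/10) = 0.5970
  Stage 3: F_3 = 10^(2.20/10) = 1.660, G_3 = 10^(19.4/10) = 87.10
Friis cascade:
  F = 4.920 + (1.675 − 1)/0.2032 + (1.660 − 1)/0.1213 = 13.68
NF = 10 log₁₀(13.68) = 11.36 dB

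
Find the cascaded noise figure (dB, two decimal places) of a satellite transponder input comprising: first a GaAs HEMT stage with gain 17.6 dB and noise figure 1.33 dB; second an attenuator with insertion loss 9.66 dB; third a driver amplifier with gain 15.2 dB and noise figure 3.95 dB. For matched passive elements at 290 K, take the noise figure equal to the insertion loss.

Convert to linear (a loss of L dB is a gain of −L dB): F_i = 10^(NF_i/10), G_i = 10^(G_i,dB/10)
  Stage 1: F_1 = 10^(1.33/10) = 1.358, G_1 = 10^(17.6/10) = 57.54
  Stage 2: F_2 = 10^(9.66/10) = 9.247, G_2 = 10^(−9.66/10) = 0.1081
  Stage 3: F_3 = 10^(3.95/10) = 2.483, G_3 = 10^(15.2/10) = 33.11
Friis cascade:
  F = 1.358 + (9.247 − 1)/57.54 + (2.483 − 1)/6.223 = 1.740
NF = 10 log₁₀(1.740) = 2.41 dB

2.41 dB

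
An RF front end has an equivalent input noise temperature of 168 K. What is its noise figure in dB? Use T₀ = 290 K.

F = 1 + T_e/T₀ = 1 + 168/290 = 1.57931
NF = 10 log₁₀(1.57931) = 1.98 dB

1.98 dB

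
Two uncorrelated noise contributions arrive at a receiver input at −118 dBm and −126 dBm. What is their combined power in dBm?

−117.4 dBm

Convert to linear, add, convert back:
P₁ = 1.58×10⁻¹⁵ W, P₂ = 2.51×10⁻¹⁶ W
P_tot = 1.84×10⁻¹⁵ W → 10 log₁₀(P_tot / 10⁻³) = −117.4 dBm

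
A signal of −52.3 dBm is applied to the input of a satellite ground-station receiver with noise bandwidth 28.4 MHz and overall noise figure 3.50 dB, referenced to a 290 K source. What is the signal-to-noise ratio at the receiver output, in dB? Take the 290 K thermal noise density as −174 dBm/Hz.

43.7 dB

Noise floor: N = −174 + 10 log₁₀(B) + NF
10 log₁₀(2.84×10⁷) = 74.53 dB
N = −174 + 74.53 + 3.50 = −95.97 dBm
SNR = P_sig − N = −52.3 − (−95.97) = 43.67 dB → 43.7 dB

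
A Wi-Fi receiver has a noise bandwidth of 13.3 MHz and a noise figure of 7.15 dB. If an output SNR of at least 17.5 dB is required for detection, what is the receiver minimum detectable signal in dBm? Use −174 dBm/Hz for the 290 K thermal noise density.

−78.1 dBm

Sensitivity = −174 + 10 log₁₀(B) + NF + SNR_min
= −174 + 71.24 + 7.15 + 17.5
= −78.11 dBm → −78.1 dBm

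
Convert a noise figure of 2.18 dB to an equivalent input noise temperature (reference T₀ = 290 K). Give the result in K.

F = 10^(2.18/10) = 1.65196
T_e = (F − 1)·T₀ = (1.65196 − 1) × 290 = 189 K

189 K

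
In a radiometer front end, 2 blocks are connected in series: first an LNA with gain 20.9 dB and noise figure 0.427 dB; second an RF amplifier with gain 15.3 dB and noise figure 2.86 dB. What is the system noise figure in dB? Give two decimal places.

0.46 dB

Convert to linear (a loss of L dB is a gain of −L dB): F_i = 10^(NF_i/10), G_i = 10^(G_i,dB/10)
  Stage 1: F_1 = 10^(0.427/10) = 1.103, G_1 = 10^(20.9/10) = 123.0
  Stage 2: F_2 = 10^(2.86/10) = 1.932, G_2 = 10^(15.3/10) = 33.88
Friis cascade:
  F = 1.103 + (1.932 − 1)/123.0 = 1.111
NF = 10 log₁₀(1.111) = 0.46 dB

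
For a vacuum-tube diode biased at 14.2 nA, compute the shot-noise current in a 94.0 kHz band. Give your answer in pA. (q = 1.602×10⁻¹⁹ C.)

20.7 pA

I_n = √(2qI·B)
2qI·B = 2 × 1.602×10⁻¹⁹ × 1.42×10⁻⁸ × 9.40×10⁴ = 4.28×10⁻²² A²
I_n = √(4.28×10⁻²²) = 2.07×10⁻¹¹ A = 20.7 pA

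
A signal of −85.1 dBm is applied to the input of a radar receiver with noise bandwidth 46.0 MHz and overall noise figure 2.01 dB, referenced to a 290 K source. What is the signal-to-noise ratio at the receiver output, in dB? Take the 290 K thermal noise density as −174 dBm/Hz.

Noise floor: N = −174 + 10 log₁₀(B) + NF
10 log₁₀(4.60×10⁷) = 76.63 dB
N = −174 + 76.63 + 2.01 = −95.36 dBm
SNR = P_sig − N = −85.1 − (−95.36) = 10.26 dB → 10.3 dB

10.3 dB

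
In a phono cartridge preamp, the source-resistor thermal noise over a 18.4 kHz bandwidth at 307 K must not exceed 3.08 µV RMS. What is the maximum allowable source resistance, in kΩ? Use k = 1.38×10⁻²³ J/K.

30.4 kΩ

Johnson–Nyquist: V_n = √(4kTRB) ⇒ R = V_n² / (4kTB)
4kTB = 4 × 1.38×10⁻²³ × 307 × 1.84×10⁴ = 3.12×10⁻¹⁶
R = (3.08×10⁻⁶)² / 3.12×10⁻¹⁶ = 3.04×10⁴ Ω = 30.4 kΩ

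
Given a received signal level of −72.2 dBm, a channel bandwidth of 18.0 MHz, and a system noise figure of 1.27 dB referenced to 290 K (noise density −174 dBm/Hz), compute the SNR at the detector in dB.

28.0 dB

Noise floor: N = −174 + 10 log₁₀(B) + NF
10 log₁₀(1.80×10⁷) = 72.55 dB
N = −174 + 72.55 + 1.27 = −100.18 dBm
SNR = P_sig − N = −72.2 − (−100.18) = 27.98 dB → 28.0 dB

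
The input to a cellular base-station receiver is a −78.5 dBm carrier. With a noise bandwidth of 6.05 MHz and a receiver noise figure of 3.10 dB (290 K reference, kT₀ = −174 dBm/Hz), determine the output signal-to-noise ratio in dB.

24.6 dB

Noise floor: N = −174 + 10 log₁₀(B) + NF
10 log₁₀(6.05×10⁶) = 67.82 dB
N = −174 + 67.82 + 3.10 = −103.08 dBm
SNR = P_sig − N = −78.5 − (−103.08) = 24.58 dB → 24.6 dB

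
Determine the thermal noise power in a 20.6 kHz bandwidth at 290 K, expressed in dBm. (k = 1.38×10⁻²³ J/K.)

−130.8 dBm

P_n = kTB = 1.38×10⁻²³ × 290 × 2.06×10⁴ = 8.24×10⁻¹⁷ W
In dBm: 10 log₁₀(8.24×10⁻¹⁷ / 10⁻³) = −130.8 dBm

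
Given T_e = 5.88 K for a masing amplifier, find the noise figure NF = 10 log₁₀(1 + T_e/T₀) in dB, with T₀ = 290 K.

F = 1 + T_e/T₀ = 1 + 5.88/290 = 1.02028
NF = 10 log₁₀(1.02028) = 0.087 dB

0.087 dB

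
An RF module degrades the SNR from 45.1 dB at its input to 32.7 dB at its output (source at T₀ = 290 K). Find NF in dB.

NF (dB) = SNR_in(dB) − SNR_out(dB) when the source is at T₀
NF = 45.1 − 32.7 = 12.4 dB

12.4 dB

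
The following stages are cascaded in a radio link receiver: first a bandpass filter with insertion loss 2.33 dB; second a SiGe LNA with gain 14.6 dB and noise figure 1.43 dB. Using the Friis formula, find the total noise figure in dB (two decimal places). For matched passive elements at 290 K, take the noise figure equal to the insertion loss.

Convert to linear (a loss of L dB is a gain of −L dB): F_i = 10^(NF_i/10), G_i = 10^(G_i,dB/10)
  Stage 1: F_1 = 10^(2.33/10) = 1.710, G_1 = 10^(−2.33/10) = 0.5848
  Stage 2: F_2 = 10^(1.43/10) = 1.390, G_2 = 10^(14.6/10) = 28.84
Friis cascade:
  F = 1.710 + (1.390 − 1)/0.5848 = 2.377
NF = 10 log₁₀(2.377) = 3.76 dB

3.76 dB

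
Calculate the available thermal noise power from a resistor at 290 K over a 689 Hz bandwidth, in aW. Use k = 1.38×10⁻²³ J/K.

2.76 aW

P_n = kTB = 1.38×10⁻²³ × 290 × 6.89×10² = 2.76×10⁻¹⁸ W = 2.76 aW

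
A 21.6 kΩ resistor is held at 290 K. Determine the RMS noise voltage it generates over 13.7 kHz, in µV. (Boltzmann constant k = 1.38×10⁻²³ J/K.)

V_n = √(4kTRB)
4kTRB = 4 × 1.38×10⁻²³ × 290 × 2.16×10⁴ × 1.37×10⁴ = 4.74×10⁻¹² V²
V_n = √(4.74×10⁻¹²) = 2.18×10⁻⁶ V = 2.18 µV

2.18 µV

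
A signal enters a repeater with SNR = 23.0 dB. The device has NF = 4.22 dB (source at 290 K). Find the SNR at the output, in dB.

By definition F = SNR_in/SNR_out, so in dB: SNR_out = SNR_in − NF
SNR_out = 23.0 − 4.22 = 18.78 dB

18.78 dB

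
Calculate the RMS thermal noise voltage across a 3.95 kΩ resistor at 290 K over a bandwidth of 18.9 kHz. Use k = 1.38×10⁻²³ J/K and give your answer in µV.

V_n = √(4kTRB)
4kTRB = 4 × 1.38×10⁻²³ × 290 × 3.95×10³ × 1.89×10⁴ = 1.20×10⁻¹² V²
V_n = √(1.20×10⁻¹²) = 1.09×10⁻⁶ V = 1.09 µV

1.09 µV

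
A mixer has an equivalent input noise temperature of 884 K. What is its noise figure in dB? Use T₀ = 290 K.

F = 1 + T_e/T₀ = 1 + 884/290 = 4.04828
NF = 10 log₁₀(4.04828) = 6.07 dB

6.07 dB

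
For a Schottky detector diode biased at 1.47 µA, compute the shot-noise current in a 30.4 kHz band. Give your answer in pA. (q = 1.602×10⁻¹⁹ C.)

120 pA

I_n = √(2qI·B)
2qI·B = 2 × 1.602×10⁻¹⁹ × 1.47×10⁻⁶ × 3.04×10⁴ = 1.43×10⁻²⁰ A²
I_n = √(1.43×10⁻²⁰) = 1.20×10⁻¹⁰ A = 120 pA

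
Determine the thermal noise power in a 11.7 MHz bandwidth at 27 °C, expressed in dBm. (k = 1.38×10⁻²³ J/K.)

T = 27 °C + 273.15 = 300.15 K
P_n = kTB = 1.38×10⁻²³ × 300.15 × 1.17×10⁷ = 4.85×10⁻¹⁴ W
In dBm: 10 log₁₀(4.85×10⁻¹⁴ / 10⁻³) = −103.1 dBm

−103.1 dBm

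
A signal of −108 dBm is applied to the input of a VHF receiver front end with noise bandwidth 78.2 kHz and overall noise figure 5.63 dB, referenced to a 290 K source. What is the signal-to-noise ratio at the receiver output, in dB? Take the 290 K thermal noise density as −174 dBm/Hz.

11.4 dB

Noise floor: N = −174 + 10 log₁₀(B) + NF
10 log₁₀(7.82×10⁴) = 48.93 dB
N = −174 + 48.93 + 5.63 = −119.44 dBm
SNR = P_sig − N = −108 − (−119.44) = 11.44 dB → 11.4 dB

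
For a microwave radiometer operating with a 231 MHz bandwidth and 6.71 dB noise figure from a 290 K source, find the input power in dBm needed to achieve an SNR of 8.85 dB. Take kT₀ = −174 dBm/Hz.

−74.8 dBm

Sensitivity = −174 + 10 log₁₀(B) + NF + SNR_min
= −174 + 83.64 + 6.71 + 8.85
= −74.80 dBm → −74.8 dBm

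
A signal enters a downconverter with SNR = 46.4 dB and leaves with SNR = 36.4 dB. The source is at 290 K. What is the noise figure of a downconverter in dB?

NF (dB) = SNR_in(dB) − SNR_out(dB) when the source is at T₀
NF = 46.4 − 36.4 = 10.0 dB

10.0 dB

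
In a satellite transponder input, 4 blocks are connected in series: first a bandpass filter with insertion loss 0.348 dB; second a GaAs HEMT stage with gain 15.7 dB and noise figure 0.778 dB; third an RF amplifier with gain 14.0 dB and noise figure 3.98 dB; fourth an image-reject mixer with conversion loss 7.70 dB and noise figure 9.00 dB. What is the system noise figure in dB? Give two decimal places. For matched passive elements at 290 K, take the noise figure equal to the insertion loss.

Convert to linear (a loss of L dB is a gain of −L dB): F_i = 10^(NF_i/10), G_i = 10^(G_i,dB/10)
  Stage 1: F_1 = 10^(0.348/10) = 1.083, G_1 = 10^(−0.348/10) = 0.9230
  Stage 2: F_2 = 10^(0.778/10) = 1.196, G_2 = 10^(15.7/10) = 37.15
  Stage 3: F_3 = 10^(3.98/10) = 2.500, G_3 = 10^(14.0/10) = 25.12
  Stage 4: F_4 = 10^(9.00/10) = 7.943, G_4 = 10^(−7.70/10) = 0.1698
Friis cascade:
  F = 1.083 + (1.196 − 1)/0.9230 + (2.500 − 1)/34.29 + (7.943 − 1)/861.4 = 1.348
NF = 10 log₁₀(1.348) = 1.30 dB

1.30 dB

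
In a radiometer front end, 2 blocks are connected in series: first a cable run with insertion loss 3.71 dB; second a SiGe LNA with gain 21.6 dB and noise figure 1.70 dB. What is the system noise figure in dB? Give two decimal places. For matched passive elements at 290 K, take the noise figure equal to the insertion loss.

5.41 dB

Convert to linear (a loss of L dB is a gain of −L dB): F_i = 10^(NF_i/10), G_i = 10^(G_i,dB/10)
  Stage 1: F_1 = 10^(3.71/10) = 2.350, G_1 = 10^(−3.71/10) = 0.4256
  Stage 2: F_2 = 10^(1.70/10) = 1.479, G_2 = 10^(21.6/10) = 144.5
Friis cascade:
  F = 2.350 + (1.479 − 1)/0.4256 = 3.475
NF = 10 log₁₀(3.475) = 5.41 dB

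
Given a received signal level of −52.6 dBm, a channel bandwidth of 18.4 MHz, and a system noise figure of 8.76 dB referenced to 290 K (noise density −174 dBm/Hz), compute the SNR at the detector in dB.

Noise floor: N = −174 + 10 log₁₀(B) + NF
10 log₁₀(1.84×10⁷) = 72.65 dB
N = −174 + 72.65 + 8.76 = −92.59 dBm
SNR = P_sig − N = −52.6 − (−92.59) = 39.99 dB → 40.0 dB

40.0 dB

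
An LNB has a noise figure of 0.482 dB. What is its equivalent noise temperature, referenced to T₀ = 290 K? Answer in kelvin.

F = 10^(0.482/10) = 1.11738
T_e = (F − 1)·T₀ = (1.11738 − 1) × 290 = 34.0 K

34.0 K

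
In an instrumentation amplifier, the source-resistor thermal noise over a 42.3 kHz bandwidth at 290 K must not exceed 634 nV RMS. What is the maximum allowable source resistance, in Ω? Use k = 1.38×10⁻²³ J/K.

594 Ω

Johnson–Nyquist: V_n = √(4kTRB) ⇒ R = V_n² / (4kTB)
4kTB = 4 × 1.38×10⁻²³ × 290 × 4.23×10⁴ = 6.77×10⁻¹⁶
R = (6.34×10⁻⁷)² / 6.77×10⁻¹⁶ = 5.94×10² Ω = 594 Ω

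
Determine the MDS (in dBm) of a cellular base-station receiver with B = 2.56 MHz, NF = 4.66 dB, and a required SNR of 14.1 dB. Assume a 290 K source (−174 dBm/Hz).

Sensitivity = −174 + 10 log₁₀(B) + NF + SNR_min
= −174 + 64.08 + 4.66 + 14.1
= −91.16 dBm → −91.2 dBm

−91.2 dBm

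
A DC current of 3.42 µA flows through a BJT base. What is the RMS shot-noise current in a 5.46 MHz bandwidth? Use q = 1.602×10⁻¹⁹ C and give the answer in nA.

I_n = √(2qI·B)
2qI·B = 2 × 1.602×10⁻¹⁹ × 3.42×10⁻⁶ × 5.46×10⁶ = 5.98×10⁻¹⁸ A²
I_n = √(5.98×10⁻¹⁸) = 2.45×10⁻⁹ A = 2.45 nA

2.45 nA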